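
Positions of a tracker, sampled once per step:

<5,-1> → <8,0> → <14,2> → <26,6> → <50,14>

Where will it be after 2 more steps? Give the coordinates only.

The jumps are <+3,+1>, <+6,+2>, <+12,+4>, <+24,+8> — a geometric progression with ratio 2.
step 5: <50,14> + <+48,+16> → <98,30>
step 6: <98,30> + <+96,+32> → <194,62>

<194,62>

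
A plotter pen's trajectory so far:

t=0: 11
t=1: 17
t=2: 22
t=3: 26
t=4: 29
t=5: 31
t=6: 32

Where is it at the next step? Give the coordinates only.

32

Taking differences between consecutive positions: +6, +5, +4, +3, +2, +1. These grow by -1 each step.
step 7: 32 + 0 → 32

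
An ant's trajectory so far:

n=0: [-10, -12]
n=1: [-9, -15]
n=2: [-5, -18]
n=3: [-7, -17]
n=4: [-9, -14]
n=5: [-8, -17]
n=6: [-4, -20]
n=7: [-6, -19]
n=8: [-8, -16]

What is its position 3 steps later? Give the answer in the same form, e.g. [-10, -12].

Differencing gives [+1, -3], [+4, -3], [-2, +1], [-2, +3], [+1, -3], [+4, -3], [-2, +1], [-2, +3]. This is the pattern [+1, -3], [+4, -3], [-2, +1], [-2, +3] repeated.
step 9: apply [+1, -3] → [-7, -19]
step 10: apply [+4, -3] → [-3, -22]
step 11: apply [-2, +1] → [-5, -21]

[-5, -21]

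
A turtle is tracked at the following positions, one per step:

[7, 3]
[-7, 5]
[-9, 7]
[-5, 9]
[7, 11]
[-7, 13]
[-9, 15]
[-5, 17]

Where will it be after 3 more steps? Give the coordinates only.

First: cycles through 7, -7, -9, -5 every 4 steps. Step 10 lands at position 2 of the cycle → -9.
Second: linear, +2 per step → 23 at step 10.

[-9, 23]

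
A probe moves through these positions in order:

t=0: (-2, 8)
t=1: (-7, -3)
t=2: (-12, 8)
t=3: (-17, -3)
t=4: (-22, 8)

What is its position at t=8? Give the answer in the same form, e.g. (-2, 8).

(-42, 8)

The first coordinate changes by -5 each step, so at step 8 it is -2 + 8·(-5) = -42.
The second coordinate repeats the cycle [8, -3] with period 2; step 8 mod 2 = 0, giving 8.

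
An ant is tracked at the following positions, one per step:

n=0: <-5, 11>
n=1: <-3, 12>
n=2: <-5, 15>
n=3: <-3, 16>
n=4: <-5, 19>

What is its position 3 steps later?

<-3, 24>

The moves between consecutive positions are <+2, +1>, <-2, +3>, <+2, +1>, <-2, +3>; they repeat the 2-cycle [<+2, +1>, <-2, +3>].
step 5: apply <+2, +1> → <-3, 20>
step 6: apply <-2, +3> → <-5, 23>
step 7: apply <+2, +1> → <-3, 24>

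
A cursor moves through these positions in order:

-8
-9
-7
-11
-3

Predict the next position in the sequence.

Consecutive displacements -1, +2, -4, +8 scale by a factor of -2 each step.
step 5: -3 − 16 → -19

-19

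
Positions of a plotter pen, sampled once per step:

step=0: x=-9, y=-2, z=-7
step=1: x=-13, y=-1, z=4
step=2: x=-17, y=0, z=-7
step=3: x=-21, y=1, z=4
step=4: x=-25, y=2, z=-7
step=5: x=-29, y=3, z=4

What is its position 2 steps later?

X: linear, -4 per step → -37 at step 7.
Y: linear, +1 per step → 5 at step 7.
Z: cycles through -7, 4 every 2 steps. Step 7 lands at position 1 of the cycle → 4.

x=-37, y=5, z=4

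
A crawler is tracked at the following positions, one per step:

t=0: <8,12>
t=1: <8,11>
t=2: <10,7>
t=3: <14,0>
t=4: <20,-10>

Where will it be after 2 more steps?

<38,-39>

First differences are <+0,-1>, <+2,-4>, <+4,-7>, <+6,-10>; their common second difference is <+2,-3> (constant acceleration).
step 5: <20,-10> + <+8,-13> → <28,-23>
step 6: <28,-23> + <+10,-16> → <38,-39>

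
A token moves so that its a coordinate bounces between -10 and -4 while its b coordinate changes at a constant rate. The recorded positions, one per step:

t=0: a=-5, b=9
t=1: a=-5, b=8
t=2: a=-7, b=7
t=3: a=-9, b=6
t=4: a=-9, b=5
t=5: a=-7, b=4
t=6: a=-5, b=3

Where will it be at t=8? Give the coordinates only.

The a coordinate travels 2 per step and bounces off the walls at -10 and -4.
  step 7: -5 → -5
  step 8: -5 → -7
The b coordinate changes by -1 each step: at step 8 it is 1.

a=-7, b=1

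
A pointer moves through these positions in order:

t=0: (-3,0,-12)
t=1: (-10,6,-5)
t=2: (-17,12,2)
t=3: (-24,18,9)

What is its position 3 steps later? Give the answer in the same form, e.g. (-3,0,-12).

(-45,36,30)

The position changes by (-7,+6,+7) every step.
step 4: (-24,18,9) + (-7,+6,+7) → (-31,24,16)
step 5: (-31,24,16) + (-7,+6,+7) → (-38,30,23)
step 6: (-38,30,23) + (-7,+6,+7) → (-45,36,30)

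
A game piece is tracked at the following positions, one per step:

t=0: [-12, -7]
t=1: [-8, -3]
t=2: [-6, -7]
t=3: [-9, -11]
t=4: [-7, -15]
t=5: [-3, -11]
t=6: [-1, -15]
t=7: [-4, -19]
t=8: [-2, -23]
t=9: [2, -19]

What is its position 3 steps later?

Differencing gives [+4, +4], [+2, -4], [-3, -4], [+2, -4], [+4, +4], [+2, -4], [-3, -4], [+2, -4], [+4, +4]. This is the pattern [+4, +4], [+2, -4], [-3, -4], [+2, -4] repeated.
step 10: apply [+2, -4] → [4, -23]
step 11: apply [-3, -4] → [1, -27]
step 12: apply [+2, -4] → [3, -31]

[3, -31]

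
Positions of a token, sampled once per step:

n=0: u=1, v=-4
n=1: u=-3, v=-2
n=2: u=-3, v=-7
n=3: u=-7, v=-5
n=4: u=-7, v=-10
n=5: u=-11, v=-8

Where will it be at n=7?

The moves between consecutive positions are (-4, +2), (+0, -5), (-4, +2), (+0, -5), (-4, +2); they repeat the 2-cycle [(-4, +2), (+0, -5)].
step 6: apply (+0, -5) → u=-11, v=-13
step 7: apply (-4, +2) → u=-15, v=-11

u=-15, v=-11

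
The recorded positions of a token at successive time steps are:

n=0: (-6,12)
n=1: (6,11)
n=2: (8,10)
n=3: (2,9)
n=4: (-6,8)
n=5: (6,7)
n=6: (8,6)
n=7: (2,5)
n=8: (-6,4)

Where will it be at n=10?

The first coordinate repeats the cycle [-6, 6, 8, 2] with period 4; step 10 mod 4 = 2, giving 8.
The second coordinate changes by -1 each step, so at step 10 it is 12 + 10·(-1) = 2.

(8,2)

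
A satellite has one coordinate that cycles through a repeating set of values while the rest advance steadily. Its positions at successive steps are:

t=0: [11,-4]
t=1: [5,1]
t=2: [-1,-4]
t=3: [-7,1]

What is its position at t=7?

[-31,1]

The first coordinate changes by -6 each step, so at step 7 it is 11 + 7·(-6) = -31.
The second coordinate repeats the cycle [-4, 1] with period 2; step 7 mod 2 = 1, giving 1.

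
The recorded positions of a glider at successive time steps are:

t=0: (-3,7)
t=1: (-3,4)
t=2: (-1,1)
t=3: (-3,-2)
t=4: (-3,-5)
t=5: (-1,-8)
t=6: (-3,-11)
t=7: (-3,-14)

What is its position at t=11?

First: cycles through -3, -3, -1 every 3 steps. Step 11 lands at position 2 of the cycle → -1.
Second: linear, -3 per step → -26 at step 11.

(-1,-26)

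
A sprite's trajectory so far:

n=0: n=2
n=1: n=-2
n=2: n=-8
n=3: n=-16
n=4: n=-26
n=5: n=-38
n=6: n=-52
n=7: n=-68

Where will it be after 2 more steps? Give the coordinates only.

Taking differences between consecutive positions: -4, -6, -8, -10, -12, -14, -16. These grow by -2 each step.
step 8: -68 − 18 → n=-86
step 9: -86 − 20 → n=-106

n=-106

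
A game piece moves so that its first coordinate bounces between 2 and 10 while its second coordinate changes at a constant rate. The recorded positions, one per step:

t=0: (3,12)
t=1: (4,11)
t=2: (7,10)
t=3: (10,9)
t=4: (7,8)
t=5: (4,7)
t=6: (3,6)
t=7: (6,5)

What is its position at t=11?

The first coordinate reflects between 2 and 10, moving 3 per step.
  step 8: 6 → 9
  step 9: 9 → 8
  step 10: 8 → 5
  step 11: 5 → 2
The second coordinate changes by -1 each step: at step 11 it is 1.

(2,1)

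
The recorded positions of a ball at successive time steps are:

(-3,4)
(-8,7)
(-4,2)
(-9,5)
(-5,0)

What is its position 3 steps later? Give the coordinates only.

Step-to-step displacements: (-5,+3), (+4,-5), (-5,+3), (+4,-5) — a repeating cycle of length 2.
step 5: apply (-5,+3) → (-10,3)
step 6: apply (+4,-5) → (-6,-2)
step 7: apply (-5,+3) → (-11,1)

(-11,1)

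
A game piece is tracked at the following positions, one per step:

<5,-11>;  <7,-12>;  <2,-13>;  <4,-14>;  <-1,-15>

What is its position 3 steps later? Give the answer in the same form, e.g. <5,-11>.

<-2,-18>

The moves between consecutive positions are <+2,-1>, <-5,-1>, <+2,-1>, <-5,-1>; they repeat the 2-cycle [<+2,-1>, <-5,-1>].
step 5: apply <+2,-1> → <1,-16>
step 6: apply <-5,-1> → <-4,-17>
step 7: apply <+2,-1> → <-2,-18>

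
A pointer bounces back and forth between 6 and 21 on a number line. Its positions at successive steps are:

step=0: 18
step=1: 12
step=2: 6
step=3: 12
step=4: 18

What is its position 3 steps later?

6

The value travels 6 per step and bounces off the walls at 6 and 21.
  step 5: 18 → 18
  step 6: 18 → 12
  step 7: 12 → 6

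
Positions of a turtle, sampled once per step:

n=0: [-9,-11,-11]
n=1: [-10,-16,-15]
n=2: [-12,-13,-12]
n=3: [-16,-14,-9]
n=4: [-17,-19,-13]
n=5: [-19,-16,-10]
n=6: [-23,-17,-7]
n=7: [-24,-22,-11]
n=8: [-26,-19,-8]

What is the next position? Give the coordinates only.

[-30,-20,-5]

Differencing gives [-1,-5,-4], [-2,+3,+3], [-4,-1,+3], [-1,-5,-4], [-2,+3,+3], [-4,-1,+3], [-1,-5,-4], [-2,+3,+3]. This is the pattern [-1,-5,-4], [-2,+3,+3], [-4,-1,+3] repeated.
step 9: apply [-4,-1,+3] → [-30,-20,-5]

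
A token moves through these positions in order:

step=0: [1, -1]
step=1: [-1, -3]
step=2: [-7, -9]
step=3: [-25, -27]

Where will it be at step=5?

Step-to-step displacements: [-2, -2], [-6, -6], [-18, -18]; each is 3× the previous.
step 4: [-25, -27] + [-54, -54] → [-79, -81]
step 5: [-79, -81] + [-162, -162] → [-241, -243]

[-241, -243]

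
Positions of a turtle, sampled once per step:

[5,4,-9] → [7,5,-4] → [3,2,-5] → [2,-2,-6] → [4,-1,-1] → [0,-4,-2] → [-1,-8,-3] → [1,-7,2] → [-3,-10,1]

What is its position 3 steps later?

The moves between consecutive positions are [+2,+1,+5], [-4,-3,-1], [-1,-4,-1], [+2,+1,+5], [-4,-3,-1], [-1,-4,-1], [+2,+1,+5], [-4,-3,-1]; they repeat the 3-cycle [[+2,+1,+5], [-4,-3,-1], [-1,-4,-1]].
step 9: apply [-1,-4,-1] → [-4,-14,0]
step 10: apply [+2,+1,+5] → [-2,-13,5]
step 11: apply [-4,-3,-1] → [-6,-16,4]

[-6,-16,4]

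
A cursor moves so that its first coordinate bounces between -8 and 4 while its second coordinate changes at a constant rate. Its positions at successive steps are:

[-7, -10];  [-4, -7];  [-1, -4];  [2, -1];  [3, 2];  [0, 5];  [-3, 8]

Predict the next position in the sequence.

[-6, 11]

The first coordinate reflects between -8 and 4, moving 3 per step.
  step 7: -3 → -6
The second coordinate changes by +3 each step: at step 7 it is 11.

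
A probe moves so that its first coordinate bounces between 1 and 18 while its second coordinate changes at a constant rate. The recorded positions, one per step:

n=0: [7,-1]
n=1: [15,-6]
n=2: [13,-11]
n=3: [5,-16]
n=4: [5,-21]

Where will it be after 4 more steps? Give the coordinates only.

The first coordinate reflects between 1 and 18, moving 8 per step.
  step 5: 5 → 13
  step 6: 13 → 15
  step 7: 15 → 7
  step 8: 7 → 3
The second coordinate changes by -5 each step: at step 8 it is -41.

[3,-41]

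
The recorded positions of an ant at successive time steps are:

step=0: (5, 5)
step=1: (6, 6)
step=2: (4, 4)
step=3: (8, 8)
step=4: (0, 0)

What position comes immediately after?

(16, 16)

Consecutive displacements (+1, +1), (-2, -2), (+4, +4), (-8, -8) scale by a factor of -2 each step.
step 5: (0, 0) + (+16, +16) → (16, 16)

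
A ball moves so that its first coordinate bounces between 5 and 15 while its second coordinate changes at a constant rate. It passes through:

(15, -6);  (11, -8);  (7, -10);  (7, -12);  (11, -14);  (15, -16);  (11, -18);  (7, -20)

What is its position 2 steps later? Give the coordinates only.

(11, -24)

The first coordinate reflects between 5 and 15, moving 4 per step.
  step 8: 7 → 7
  step 9: 7 → 11
The second coordinate changes by -2 each step: at step 9 it is -24.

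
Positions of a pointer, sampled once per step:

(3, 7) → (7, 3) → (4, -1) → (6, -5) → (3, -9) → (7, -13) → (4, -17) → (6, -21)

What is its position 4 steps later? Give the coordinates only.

The first coordinate repeats the cycle [3, 7, 4, 6] with period 4; step 11 mod 4 = 3, giving 6.
The second coordinate changes by -4 each step, so at step 11 it is 7 + 11·(-4) = -37.

(6, -37)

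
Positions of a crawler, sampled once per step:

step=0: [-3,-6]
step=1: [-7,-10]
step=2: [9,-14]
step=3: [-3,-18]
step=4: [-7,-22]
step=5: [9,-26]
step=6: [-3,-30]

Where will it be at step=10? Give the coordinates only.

First: cycles through -3, -7, 9 every 3 steps. Step 10 lands at position 1 of the cycle → -7.
Second: linear, -4 per step → -46 at step 10.

[-7,-46]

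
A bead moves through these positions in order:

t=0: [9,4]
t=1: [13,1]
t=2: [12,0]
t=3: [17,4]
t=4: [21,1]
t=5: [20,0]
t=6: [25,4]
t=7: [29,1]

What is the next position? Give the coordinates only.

[28,0]

The moves between consecutive positions are [+4,-3], [-1,-1], [+5,+4], [+4,-3], [-1,-1], [+5,+4], [+4,-3]; they repeat the 3-cycle [[+4,-3], [-1,-1], [+5,+4]].
step 8: apply [-1,-1] → [28,0]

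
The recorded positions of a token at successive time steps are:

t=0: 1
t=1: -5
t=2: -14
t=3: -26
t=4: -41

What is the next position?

Taking differences between consecutive positions: -6, -9, -12, -15. These grow by -3 each step.
step 5: -41 − 18 → -59

-59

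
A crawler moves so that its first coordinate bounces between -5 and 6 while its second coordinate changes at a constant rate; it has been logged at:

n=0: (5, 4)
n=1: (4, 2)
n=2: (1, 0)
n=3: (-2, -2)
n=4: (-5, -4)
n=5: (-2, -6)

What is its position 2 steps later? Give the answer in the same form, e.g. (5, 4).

(4, -10)

The first coordinate reflects between -5 and 6, moving 3 per step.
  step 6: -2 → 1
  step 7: 1 → 4
The second coordinate changes by -2 each step: at step 7 it is -10.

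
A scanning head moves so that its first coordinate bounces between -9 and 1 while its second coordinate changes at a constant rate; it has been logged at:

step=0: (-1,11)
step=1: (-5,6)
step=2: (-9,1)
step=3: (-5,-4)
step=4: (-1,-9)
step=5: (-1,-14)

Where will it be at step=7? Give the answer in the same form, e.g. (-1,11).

(-9,-24)

The first coordinate reflects between -9 and 1, moving 4 per step.
  step 6: -1 → -5
  step 7: -5 → -9
The second coordinate changes by -5 each step: at step 7 it is -24.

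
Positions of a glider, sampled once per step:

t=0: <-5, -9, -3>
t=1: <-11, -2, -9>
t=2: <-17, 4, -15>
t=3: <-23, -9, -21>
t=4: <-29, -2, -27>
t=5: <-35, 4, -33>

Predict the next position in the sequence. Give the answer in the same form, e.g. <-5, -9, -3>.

The first coordinate changes by -6 each step, so at step 6 it is -5 + 6·(-6) = -41.
The second coordinate repeats the cycle [-9, -2, 4] with period 3; step 6 mod 3 = 0, giving -9.
The third coordinate changes by -6 each step, so at step 6 it is -3 + 6·(-6) = -39.

<-41, -9, -39>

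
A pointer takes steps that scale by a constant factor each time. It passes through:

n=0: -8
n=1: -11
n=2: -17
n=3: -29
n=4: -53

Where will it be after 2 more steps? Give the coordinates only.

Consecutive displacements -3, -6, -12, -24 scale by a factor of 2 each step.
step 5: -53 − 48 → -101
step 6: -101 − 96 → -197

-197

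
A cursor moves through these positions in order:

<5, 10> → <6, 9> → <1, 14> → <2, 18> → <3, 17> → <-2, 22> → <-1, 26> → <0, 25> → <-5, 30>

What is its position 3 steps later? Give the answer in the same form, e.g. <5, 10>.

Differencing gives <+1, -1>, <-5, +5>, <+1, +4>, <+1, -1>, <-5, +5>, <+1, +4>, <+1, -1>, <-5, +5>. This is the pattern <+1, -1>, <-5, +5>, <+1, +4> repeated.
step 9: apply <+1, +4> → <-4, 34>
step 10: apply <+1, -1> → <-3, 33>
step 11: apply <-5, +5> → <-8, 38>

<-8, 38>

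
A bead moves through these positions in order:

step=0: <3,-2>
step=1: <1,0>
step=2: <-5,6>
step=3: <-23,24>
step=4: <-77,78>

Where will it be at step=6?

Consecutive displacements <-2,+2>, <-6,+6>, <-18,+18>, <-54,+54> scale by a factor of 3 each step.
step 5: <-77,78> + <-162,+162> → <-239,240>
step 6: <-239,240> + <-486,+486> → <-725,726>

<-725,726>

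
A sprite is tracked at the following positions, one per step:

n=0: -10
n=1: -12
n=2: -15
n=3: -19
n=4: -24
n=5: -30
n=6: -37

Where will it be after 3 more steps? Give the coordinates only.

-64

First differences are -2, -3, -4, -5, -6, -7; their common second difference is -1 (constant acceleration).
step 7: -37 − 8 → -45
step 8: -45 − 9 → -54
step 9: -54 − 10 → -64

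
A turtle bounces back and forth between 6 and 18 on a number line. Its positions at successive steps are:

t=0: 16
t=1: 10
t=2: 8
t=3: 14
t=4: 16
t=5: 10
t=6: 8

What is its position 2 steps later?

16

The value reflects between 6 and 18, moving 6 per step.
  step 7: 8 → 14
  step 8: 14 → 16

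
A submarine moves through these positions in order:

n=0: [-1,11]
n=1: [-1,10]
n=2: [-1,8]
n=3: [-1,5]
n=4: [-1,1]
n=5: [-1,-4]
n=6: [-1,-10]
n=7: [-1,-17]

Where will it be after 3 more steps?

[-1,-44]

First differences are [+0,-1], [+0,-2], [+0,-3], [+0,-4], [+0,-5], [+0,-6], [+0,-7]; their common second difference is [+0,-1] (constant acceleration).
step 8: [-1,-17] + [+0,-8] → [-1,-25]
step 9: [-1,-25] + [+0,-9] → [-1,-34]
step 10: [-1,-34] + [+0,-10] → [-1,-44]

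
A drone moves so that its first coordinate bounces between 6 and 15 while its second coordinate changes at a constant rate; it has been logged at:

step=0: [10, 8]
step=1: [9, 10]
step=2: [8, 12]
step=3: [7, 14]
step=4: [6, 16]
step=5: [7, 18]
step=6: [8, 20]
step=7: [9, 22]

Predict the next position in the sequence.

[10, 24]

The first coordinate travels 1 per step and bounces off the walls at 6 and 15.
  step 8: 9 → 10
The second coordinate changes by +2 each step: at step 8 it is 24.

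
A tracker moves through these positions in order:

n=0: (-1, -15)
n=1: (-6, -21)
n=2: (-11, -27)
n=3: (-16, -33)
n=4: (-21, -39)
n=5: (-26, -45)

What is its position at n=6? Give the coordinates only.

Each step adds (-5, -6) to the position.
step 6: (-26, -45) + (-5, -6) → (-31, -51)

(-31, -51)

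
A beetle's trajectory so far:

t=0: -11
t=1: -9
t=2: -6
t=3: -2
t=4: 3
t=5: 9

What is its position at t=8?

Successive displacements: +2, +3, +4, +5, +6 — each changes by +1.
step 6: 9 + 7 → 16
step 7: 16 + 8 → 24
step 8: 24 + 9 → 33

33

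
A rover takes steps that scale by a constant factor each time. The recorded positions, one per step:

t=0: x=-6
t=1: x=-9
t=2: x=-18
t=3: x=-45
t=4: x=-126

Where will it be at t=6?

The jumps are -3, -9, -27, -81 — a geometric progression with ratio 3.
step 5: -126 − 243 → x=-369
step 6: -369 − 729 → x=-1098

x=-1098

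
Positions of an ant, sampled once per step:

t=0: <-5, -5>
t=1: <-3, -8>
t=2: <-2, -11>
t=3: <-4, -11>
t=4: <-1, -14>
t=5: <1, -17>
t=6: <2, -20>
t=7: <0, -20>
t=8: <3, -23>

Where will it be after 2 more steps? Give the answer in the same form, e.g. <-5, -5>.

<6, -29>

Step-to-step displacements: <+2, -3>, <+1, -3>, <-2, +0>, <+3, -3>, <+2, -3>, <+1, -3>, <-2, +0>, <+3, -3> — a repeating cycle of length 4.
step 9: apply <+2, -3> → <5, -26>
step 10: apply <+1, -3> → <6, -29>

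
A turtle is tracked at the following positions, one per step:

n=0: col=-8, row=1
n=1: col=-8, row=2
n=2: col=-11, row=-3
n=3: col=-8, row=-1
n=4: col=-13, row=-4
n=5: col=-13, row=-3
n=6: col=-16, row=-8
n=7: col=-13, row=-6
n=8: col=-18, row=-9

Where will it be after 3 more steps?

col=-18, row=-11

Differencing gives (+0, +1), (-3, -5), (+3, +2), (-5, -3), (+0, +1), (-3, -5), (+3, +2), (-5, -3). This is the pattern (+0, +1), (-3, -5), (+3, +2), (-5, -3) repeated.
step 9: apply (+0, +1) → col=-18, row=-8
step 10: apply (-3, -5) → col=-21, row=-13
step 11: apply (+3, +2) → col=-18, row=-11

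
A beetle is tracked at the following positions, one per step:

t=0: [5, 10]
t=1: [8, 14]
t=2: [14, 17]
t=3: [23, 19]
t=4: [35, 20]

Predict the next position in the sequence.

[50, 20]

Taking differences between consecutive positions: [+3, +4], [+6, +3], [+9, +2], [+12, +1]. These grow by [+3, -1] each step.
step 5: [35, 20] + [+15, +0] → [50, 20]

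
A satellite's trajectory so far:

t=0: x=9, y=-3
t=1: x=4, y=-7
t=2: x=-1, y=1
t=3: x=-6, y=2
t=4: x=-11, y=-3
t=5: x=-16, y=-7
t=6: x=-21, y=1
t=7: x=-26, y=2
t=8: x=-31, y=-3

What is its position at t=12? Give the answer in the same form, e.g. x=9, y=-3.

X: linear, -5 per step → -51 at step 12.
Y: cycles through -3, -7, 1, 2 every 4 steps. Step 12 lands at position 0 of the cycle → -3.

x=-51, y=-3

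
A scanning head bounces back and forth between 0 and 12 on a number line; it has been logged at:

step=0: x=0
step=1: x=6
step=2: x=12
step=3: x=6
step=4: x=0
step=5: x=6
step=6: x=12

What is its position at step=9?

x=6

The value reflects between 0 and 12, moving 6 per step.
  step 7: 12 → 6
  step 8: 6 → 0
  step 9: 0 → 6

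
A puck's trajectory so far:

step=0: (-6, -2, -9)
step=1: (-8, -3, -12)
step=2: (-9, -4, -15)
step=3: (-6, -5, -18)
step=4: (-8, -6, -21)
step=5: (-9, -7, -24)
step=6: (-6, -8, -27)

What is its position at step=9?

(-6, -11, -36)

The first coordinate repeats the cycle [-6, -8, -9] with period 3; step 9 mod 3 = 0, giving -6.
The second coordinate changes by -1 each step, so at step 9 it is -2 + 9·(-1) = -11.
The third coordinate changes by -3 each step, so at step 9 it is -9 + 9·(-3) = -36.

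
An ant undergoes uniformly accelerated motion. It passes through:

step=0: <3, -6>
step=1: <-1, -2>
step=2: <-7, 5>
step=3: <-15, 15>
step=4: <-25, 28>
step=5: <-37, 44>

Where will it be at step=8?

<-85, 110>

Successive displacements: <-4, +4>, <-6, +7>, <-8, +10>, <-10, +13>, <-12, +16> — each changes by <-2, +3>.
step 6: <-37, 44> + <-14, +19> → <-51, 63>
step 7: <-51, 63> + <-16, +22> → <-67, 85>
step 8: <-67, 85> + <-18, +25> → <-85, 110>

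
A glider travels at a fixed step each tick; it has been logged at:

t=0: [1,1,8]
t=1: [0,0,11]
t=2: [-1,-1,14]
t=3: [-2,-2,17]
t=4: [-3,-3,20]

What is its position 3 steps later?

Constant displacement of [-1,-1,+3] per step.
step 5: [-3,-3,20] + [-1,-1,+3] → [-4,-4,23]
step 6: [-4,-4,23] + [-1,-1,+3] → [-5,-5,26]
step 7: [-5,-5,26] + [-1,-1,+3] → [-6,-6,29]

[-6,-6,29]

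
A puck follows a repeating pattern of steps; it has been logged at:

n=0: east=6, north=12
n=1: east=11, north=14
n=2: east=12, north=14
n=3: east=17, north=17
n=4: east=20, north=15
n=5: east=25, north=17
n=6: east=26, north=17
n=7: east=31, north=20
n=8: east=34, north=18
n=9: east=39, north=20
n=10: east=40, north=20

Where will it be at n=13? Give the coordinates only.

east=53, north=23

Step-to-step displacements: (+5,+2), (+1,+0), (+5,+3), (+3,-2), (+5,+2), (+1,+0), (+5,+3), (+3,-2), (+5,+2), (+1,+0) — a repeating cycle of length 4.
step 11: apply (+5,+3) → east=45, north=23
step 12: apply (+3,-2) → east=48, north=21
step 13: apply (+5,+2) → east=53, north=23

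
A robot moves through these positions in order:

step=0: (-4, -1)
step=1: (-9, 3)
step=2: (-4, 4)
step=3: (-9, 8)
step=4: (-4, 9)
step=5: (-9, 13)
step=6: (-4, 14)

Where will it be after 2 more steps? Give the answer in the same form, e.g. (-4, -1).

The moves between consecutive positions are (-5, +4), (+5, +1), (-5, +4), (+5, +1), (-5, +4), (+5, +1); they repeat the 2-cycle [(-5, +4), (+5, +1)].
step 7: apply (-5, +4) → (-9, 18)
step 8: apply (+5, +1) → (-4, 19)

(-4, 19)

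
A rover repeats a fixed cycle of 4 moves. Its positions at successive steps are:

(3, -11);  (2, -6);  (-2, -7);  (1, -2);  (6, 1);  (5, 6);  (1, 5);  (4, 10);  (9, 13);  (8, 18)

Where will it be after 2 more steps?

The moves between consecutive positions are (-1, +5), (-4, -1), (+3, +5), (+5, +3), (-1, +5), (-4, -1), (+3, +5), (+5, +3), (-1, +5); they repeat the 4-cycle [(-1, +5), (-4, -1), (+3, +5), (+5, +3)].
step 10: apply (-4, -1) → (4, 17)
step 11: apply (+3, +5) → (7, 22)

(7, 22)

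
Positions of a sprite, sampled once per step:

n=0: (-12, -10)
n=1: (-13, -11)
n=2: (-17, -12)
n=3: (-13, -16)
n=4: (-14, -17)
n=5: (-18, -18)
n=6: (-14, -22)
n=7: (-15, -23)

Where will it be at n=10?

(-16, -29)

The moves between consecutive positions are (-1, -1), (-4, -1), (+4, -4), (-1, -1), (-4, -1), (+4, -4), (-1, -1); they repeat the 3-cycle [(-1, -1), (-4, -1), (+4, -4)].
step 8: apply (-4, -1) → (-19, -24)
step 9: apply (+4, -4) → (-15, -28)
step 10: apply (-1, -1) → (-16, -29)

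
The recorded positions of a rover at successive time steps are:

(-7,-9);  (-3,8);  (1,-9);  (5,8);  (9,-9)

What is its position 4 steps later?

The first coordinate changes by +4 each step, so at step 8 it is -7 + 8·(4) = 25.
The second coordinate repeats the cycle [-9, 8] with period 2; step 8 mod 2 = 0, giving -9.

(25,-9)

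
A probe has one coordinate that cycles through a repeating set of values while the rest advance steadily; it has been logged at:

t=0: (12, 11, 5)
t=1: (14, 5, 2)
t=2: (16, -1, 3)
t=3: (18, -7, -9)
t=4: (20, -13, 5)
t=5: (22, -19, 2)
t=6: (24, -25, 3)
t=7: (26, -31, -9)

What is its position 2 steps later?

(30, -43, 2)

First: linear, +2 per step → 30 at step 9.
Second: linear, -6 per step → -43 at step 9.
Third: cycles through 5, 2, 3, -9 every 4 steps. Step 9 lands at position 1 of the cycle → 2.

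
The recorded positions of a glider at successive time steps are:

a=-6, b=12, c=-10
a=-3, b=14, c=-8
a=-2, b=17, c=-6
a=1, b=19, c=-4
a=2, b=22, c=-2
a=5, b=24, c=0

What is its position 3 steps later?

Differencing gives (+3, +2, +2), (+1, +3, +2), (+3, +2, +2), (+1, +3, +2), (+3, +2, +2). This is the pattern (+3, +2, +2), (+1, +3, +2) repeated.
step 6: apply (+1, +3, +2) → a=6, b=27, c=2
step 7: apply (+3, +2, +2) → a=9, b=29, c=4
step 8: apply (+1, +3, +2) → a=10, b=32, c=6

a=10, b=32, c=6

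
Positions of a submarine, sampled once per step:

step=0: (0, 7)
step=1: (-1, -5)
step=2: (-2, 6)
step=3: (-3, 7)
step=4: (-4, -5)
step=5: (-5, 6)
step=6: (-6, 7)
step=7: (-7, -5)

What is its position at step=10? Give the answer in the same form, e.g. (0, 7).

The first coordinate changes by -1 each step, so at step 10 it is 0 + 10·(-1) = -10.
The second coordinate repeats the cycle [7, -5, 6] with period 3; step 10 mod 3 = 1, giving -5.

(-10, -5)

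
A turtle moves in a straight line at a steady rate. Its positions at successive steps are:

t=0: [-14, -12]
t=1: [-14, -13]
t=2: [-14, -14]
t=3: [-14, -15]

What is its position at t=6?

[-14, -18]

Each step adds [+0, -1] to the position.
step 4: [-14, -15] + [+0, -1] → [-14, -16]
step 5: [-14, -16] + [+0, -1] → [-14, -17]
step 6: [-14, -17] + [+0, -1] → [-14, -18]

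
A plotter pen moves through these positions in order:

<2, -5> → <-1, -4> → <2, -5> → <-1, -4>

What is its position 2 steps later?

The jumps are <-3, +1>, <+3, -1>, <-3, +1> — a geometric progression with ratio -1.
step 4: <-1, -4> + <+3, -1> → <2, -5>
step 5: <2, -5> + <-3, +1> → <-1, -4>

<-1, -4>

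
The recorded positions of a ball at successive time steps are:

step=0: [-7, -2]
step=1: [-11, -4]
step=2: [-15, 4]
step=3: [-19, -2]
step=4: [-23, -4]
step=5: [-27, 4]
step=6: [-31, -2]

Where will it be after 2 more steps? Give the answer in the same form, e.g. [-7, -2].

The first coordinate changes by -4 each step, so at step 8 it is -7 + 8·(-4) = -39.
The second coordinate repeats the cycle [-2, -4, 4] with period 3; step 8 mod 3 = 2, giving 4.

[-39, 4]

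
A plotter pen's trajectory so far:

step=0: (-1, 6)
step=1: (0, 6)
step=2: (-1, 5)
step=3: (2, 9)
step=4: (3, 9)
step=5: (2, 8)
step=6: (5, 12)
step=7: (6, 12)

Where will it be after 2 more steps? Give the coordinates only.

The moves between consecutive positions are (+1, +0), (-1, -1), (+3, +4), (+1, +0), (-1, -1), (+3, +4), (+1, +0); they repeat the 3-cycle [(+1, +0), (-1, -1), (+3, +4)].
step 8: apply (-1, -1) → (5, 11)
step 9: apply (+3, +4) → (8, 15)

(8, 15)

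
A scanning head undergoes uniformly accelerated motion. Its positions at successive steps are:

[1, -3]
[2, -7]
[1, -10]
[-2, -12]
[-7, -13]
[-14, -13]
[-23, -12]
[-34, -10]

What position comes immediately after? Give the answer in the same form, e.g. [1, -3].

Successive displacements: [+1, -4], [-1, -3], [-3, -2], [-5, -1], [-7, +0], [-9, +1], [-11, +2] — each changes by [-2, +1].
step 8: [-34, -10] + [-13, +3] → [-47, -7]

[-47, -7]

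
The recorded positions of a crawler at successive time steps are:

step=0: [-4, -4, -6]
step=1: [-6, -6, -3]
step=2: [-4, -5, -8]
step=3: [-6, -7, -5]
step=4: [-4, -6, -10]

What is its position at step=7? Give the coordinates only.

The moves between consecutive positions are [-2, -2, +3], [+2, +1, -5], [-2, -2, +3], [+2, +1, -5]; they repeat the 2-cycle [[-2, -2, +3], [+2, +1, -5]].
step 5: apply [-2, -2, +3] → [-6, -8, -7]
step 6: apply [+2, +1, -5] → [-4, -7, -12]
step 7: apply [-2, -2, +3] → [-6, -9, -9]

[-6, -9, -9]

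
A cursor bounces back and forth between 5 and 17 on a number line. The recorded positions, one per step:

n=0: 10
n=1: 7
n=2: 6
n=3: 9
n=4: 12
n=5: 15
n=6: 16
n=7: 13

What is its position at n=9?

7

The value travels 3 per step and bounces off the walls at 5 and 17.
  step 8: 13 → 10
  step 9: 10 → 7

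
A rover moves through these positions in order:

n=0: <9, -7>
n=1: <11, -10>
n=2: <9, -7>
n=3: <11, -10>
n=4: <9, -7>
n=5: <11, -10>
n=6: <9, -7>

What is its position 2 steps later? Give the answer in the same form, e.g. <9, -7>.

<9, -7>

Step-to-step displacements: <+2, -3>, <-2, +3>, <+2, -3>, <-2, +3>, <+2, -3>, <-2, +3> — a repeating cycle of length 2.
step 7: apply <+2, -3> → <11, -10>
step 8: apply <-2, +3> → <9, -7>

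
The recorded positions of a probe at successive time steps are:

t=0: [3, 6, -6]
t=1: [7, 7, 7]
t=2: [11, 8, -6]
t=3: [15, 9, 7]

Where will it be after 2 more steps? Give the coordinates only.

[23, 11, 7]

The first coordinate changes by +4 each step, so at step 5 it is 3 + 5·(4) = 23.
The second coordinate changes by +1 each step, so at step 5 it is 6 + 5·(1) = 11.
The third coordinate repeats the cycle [-6, 7] with period 2; step 5 mod 2 = 1, giving 7.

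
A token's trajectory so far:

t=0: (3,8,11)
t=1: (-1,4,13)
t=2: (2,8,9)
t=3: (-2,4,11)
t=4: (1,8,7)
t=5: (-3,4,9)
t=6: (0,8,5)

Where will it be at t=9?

Step-to-step displacements: (-4,-4,+2), (+3,+4,-4), (-4,-4,+2), (+3,+4,-4), (-4,-4,+2), (+3,+4,-4) — a repeating cycle of length 2.
step 7: apply (-4,-4,+2) → (-4,4,7)
step 8: apply (+3,+4,-4) → (-1,8,3)
step 9: apply (-4,-4,+2) → (-5,4,5)

(-5,4,5)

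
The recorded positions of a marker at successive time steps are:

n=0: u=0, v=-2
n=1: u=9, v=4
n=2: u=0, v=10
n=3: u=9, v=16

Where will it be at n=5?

U: cycles through 0, 9 every 2 steps. Step 5 lands at position 1 of the cycle → 9.
V: linear, +6 per step → 28 at step 5.

u=9, v=28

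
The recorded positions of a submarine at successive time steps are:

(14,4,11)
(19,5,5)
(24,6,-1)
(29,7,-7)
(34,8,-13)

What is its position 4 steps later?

(54,12,-37)

The position changes by (+5,+1,-6) every step.
step 5: (34,8,-13) + (+5,+1,-6) → (39,9,-19)
step 6: (39,9,-19) + (+5,+1,-6) → (44,10,-25)
step 7: (44,10,-25) + (+5,+1,-6) → (49,11,-31)
step 8: (49,11,-31) + (+5,+1,-6) → (54,12,-37)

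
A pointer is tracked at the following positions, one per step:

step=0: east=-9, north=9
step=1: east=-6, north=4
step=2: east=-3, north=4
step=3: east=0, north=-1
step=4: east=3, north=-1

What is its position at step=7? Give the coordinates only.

east=12, north=-11

Step-to-step displacements: (+3, -5), (+3, +0), (+3, -5), (+3, +0) — a repeating cycle of length 2.
step 5: apply (+3, -5) → east=6, north=-6
step 6: apply (+3, +0) → east=9, north=-6
step 7: apply (+3, -5) → east=12, north=-11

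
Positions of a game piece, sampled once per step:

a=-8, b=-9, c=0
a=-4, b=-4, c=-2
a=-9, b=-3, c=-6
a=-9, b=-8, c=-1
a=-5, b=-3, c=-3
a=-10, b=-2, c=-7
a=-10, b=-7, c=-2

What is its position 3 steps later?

a=-11, b=-6, c=-3

The moves between consecutive positions are (+4, +5, -2), (-5, +1, -4), (+0, -5, +5), (+4, +5, -2), (-5, +1, -4), (+0, -5, +5); they repeat the 3-cycle [(+4, +5, -2), (-5, +1, -4), (+0, -5, +5)].
step 7: apply (+4, +5, -2) → a=-6, b=-2, c=-4
step 8: apply (-5, +1, -4) → a=-11, b=-1, c=-8
step 9: apply (+0, -5, +5) → a=-11, b=-6, c=-3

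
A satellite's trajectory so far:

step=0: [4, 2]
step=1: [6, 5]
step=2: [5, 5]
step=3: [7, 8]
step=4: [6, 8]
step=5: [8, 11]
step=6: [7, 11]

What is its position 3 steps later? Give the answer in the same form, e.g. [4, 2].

[10, 17]

Step-to-step displacements: [+2, +3], [-1, +0], [+2, +3], [-1, +0], [+2, +3], [-1, +0] — a repeating cycle of length 2.
step 7: apply [+2, +3] → [9, 14]
step 8: apply [-1, +0] → [8, 14]
step 9: apply [+2, +3] → [10, 17]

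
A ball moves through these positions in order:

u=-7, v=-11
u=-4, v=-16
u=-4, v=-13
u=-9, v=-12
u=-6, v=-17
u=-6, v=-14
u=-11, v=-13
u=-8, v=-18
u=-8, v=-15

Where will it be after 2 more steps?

Step-to-step displacements: (+3, -5), (+0, +3), (-5, +1), (+3, -5), (+0, +3), (-5, +1), (+3, -5), (+0, +3) — a repeating cycle of length 3.
step 9: apply (-5, +1) → u=-13, v=-14
step 10: apply (+3, -5) → u=-10, v=-19

u=-10, v=-19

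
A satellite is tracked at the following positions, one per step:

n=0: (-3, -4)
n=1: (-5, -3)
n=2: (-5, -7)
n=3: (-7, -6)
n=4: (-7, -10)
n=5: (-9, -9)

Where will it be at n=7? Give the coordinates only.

Step-to-step displacements: (-2, +1), (+0, -4), (-2, +1), (+0, -4), (-2, +1) — a repeating cycle of length 2.
step 6: apply (+0, -4) → (-9, -13)
step 7: apply (-2, +1) → (-11, -12)

(-11, -12)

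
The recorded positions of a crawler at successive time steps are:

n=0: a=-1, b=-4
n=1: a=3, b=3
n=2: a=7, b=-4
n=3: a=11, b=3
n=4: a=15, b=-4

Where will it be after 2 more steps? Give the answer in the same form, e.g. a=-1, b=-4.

The a coordinate changes by +4 each step, so at step 6 it is -1 + 6·(4) = 23.
The b coordinate repeats the cycle [-4, 3] with period 2; step 6 mod 2 = 0, giving -4.

a=23, b=-4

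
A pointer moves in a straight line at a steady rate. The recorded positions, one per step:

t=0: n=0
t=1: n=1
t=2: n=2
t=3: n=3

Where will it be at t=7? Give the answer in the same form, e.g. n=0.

n=7

The position changes by +1 every step.
step 4: 3 + 1 → n=4
step 5: 4 + 1 → n=5
step 6: 5 + 1 → n=6
step 7: 6 + 1 → n=7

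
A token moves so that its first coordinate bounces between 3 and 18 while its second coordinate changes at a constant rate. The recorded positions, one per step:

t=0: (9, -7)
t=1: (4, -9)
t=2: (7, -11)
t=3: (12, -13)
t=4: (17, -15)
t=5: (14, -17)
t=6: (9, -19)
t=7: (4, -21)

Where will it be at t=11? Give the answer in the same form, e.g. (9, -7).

The first coordinate travels 5 per step and bounces off the walls at 3 and 18.
  step 8: 4 → 7
  step 9: 7 → 12
  step 10: 12 → 17
  step 11: 17 → 14
The second coordinate changes by -2 each step: at step 11 it is -29.

(14, -29)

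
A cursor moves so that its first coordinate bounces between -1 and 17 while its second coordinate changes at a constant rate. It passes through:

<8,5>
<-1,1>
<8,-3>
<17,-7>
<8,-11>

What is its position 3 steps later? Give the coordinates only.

The first coordinate travels 9 per step and bounces off the walls at -1 and 17.
  step 5: 8 → -1
  step 6: -1 → 8
  step 7: 8 → 17
The second coordinate changes by -4 each step: at step 7 it is -23.

<17,-23>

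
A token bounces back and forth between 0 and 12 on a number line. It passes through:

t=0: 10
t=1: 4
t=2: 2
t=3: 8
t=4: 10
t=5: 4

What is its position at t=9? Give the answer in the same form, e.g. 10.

The value travels 6 per step and bounces off the walls at 0 and 12.
  step 6: 4 → 2
  step 7: 2 → 8
  step 8: 8 → 10
  step 9: 10 → 4

4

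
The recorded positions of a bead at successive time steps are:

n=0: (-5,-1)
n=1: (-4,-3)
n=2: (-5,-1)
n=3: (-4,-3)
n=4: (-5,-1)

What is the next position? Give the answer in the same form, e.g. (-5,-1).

(-4,-3)

The jumps are (+1,-2), (-1,+2), (+1,-2), (-1,+2) — a geometric progression with ratio -1.
step 5: (-5,-1) + (+1,-2) → (-4,-3)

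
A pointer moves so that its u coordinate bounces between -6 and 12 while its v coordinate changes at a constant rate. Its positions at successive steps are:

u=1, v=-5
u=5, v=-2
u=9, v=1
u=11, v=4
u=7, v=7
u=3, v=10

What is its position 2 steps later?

The u coordinate reflects between -6 and 12, moving 4 per step.
  step 6: 3 → -1
  step 7: -1 → -5
The v coordinate changes by +3 each step: at step 7 it is 16.

u=-5, v=16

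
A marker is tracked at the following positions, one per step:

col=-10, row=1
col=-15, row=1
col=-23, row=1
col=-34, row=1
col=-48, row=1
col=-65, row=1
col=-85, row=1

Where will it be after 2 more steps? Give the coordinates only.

col=-134, row=1

First differences are (-5, +0), (-8, +0), (-11, +0), (-14, +0), (-17, +0), (-20, +0); their common second difference is (-3, +0) (constant acceleration).
step 7: col=-85, row=1 + (-23, +0) → col=-108, row=1
step 8: col=-108, row=1 + (-26, +0) → col=-134, row=1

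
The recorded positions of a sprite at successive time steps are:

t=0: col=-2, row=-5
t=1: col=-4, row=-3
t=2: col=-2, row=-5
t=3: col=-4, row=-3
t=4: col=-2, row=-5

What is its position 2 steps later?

Consecutive displacements (-2, +2), (+2, -2), (-2, +2), (+2, -2) scale by a factor of -1 each step.
step 5: col=-2, row=-5 + (-2, +2) → col=-4, row=-3
step 6: col=-4, row=-3 + (+2, -2) → col=-2, row=-5

col=-2, row=-5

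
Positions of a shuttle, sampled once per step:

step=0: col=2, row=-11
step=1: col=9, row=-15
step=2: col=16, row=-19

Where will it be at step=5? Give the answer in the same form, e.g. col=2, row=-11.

col=37, row=-31

The position changes by (+7, -4) every step.
step 3: col=16, row=-19 + (+7, -4) → col=23, row=-23
step 4: col=23, row=-23 + (+7, -4) → col=30, row=-27
step 5: col=30, row=-27 + (+7, -4) → col=37, row=-31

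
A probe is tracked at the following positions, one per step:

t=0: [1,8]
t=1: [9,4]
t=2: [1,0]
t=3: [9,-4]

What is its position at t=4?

[1,-8]

First: cycles through 1, 9 every 2 steps. Step 4 lands at position 0 of the cycle → 1.
Second: linear, -4 per step → -8 at step 4.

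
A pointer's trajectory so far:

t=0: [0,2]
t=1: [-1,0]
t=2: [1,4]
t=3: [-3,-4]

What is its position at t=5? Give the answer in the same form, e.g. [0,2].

[-11,-20]

The jumps are [-1,-2], [+2,+4], [-4,-8] — a geometric progression with ratio -2.
step 4: [-3,-4] + [+8,+16] → [5,12]
step 5: [5,12] + [-16,-32] → [-11,-20]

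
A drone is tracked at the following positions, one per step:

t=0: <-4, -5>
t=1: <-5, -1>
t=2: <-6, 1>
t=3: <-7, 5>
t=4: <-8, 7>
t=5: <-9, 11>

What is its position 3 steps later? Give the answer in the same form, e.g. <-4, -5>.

Differencing gives <-1, +4>, <-1, +2>, <-1, +4>, <-1, +2>, <-1, +4>. This is the pattern <-1, +4>, <-1, +2> repeated.
step 6: apply <-1, +2> → <-10, 13>
step 7: apply <-1, +4> → <-11, 17>
step 8: apply <-1, +2> → <-12, 19>

<-12, 19>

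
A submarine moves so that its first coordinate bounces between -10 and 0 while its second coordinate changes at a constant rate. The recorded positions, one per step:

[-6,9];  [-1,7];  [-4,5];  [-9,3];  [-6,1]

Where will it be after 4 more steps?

The first coordinate reflects between -10 and 0, moving 5 per step.
  step 5: -6 → -1
  step 6: -1 → -4
  step 7: -4 → -9
  step 8: -9 → -6
The second coordinate changes by -2 each step: at step 8 it is -7.

[-6,-7]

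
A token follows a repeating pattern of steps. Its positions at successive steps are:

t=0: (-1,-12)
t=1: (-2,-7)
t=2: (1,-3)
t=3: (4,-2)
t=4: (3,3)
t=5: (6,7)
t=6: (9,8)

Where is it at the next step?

Differencing gives (-1,+5), (+3,+4), (+3,+1), (-1,+5), (+3,+4), (+3,+1). This is the pattern (-1,+5), (+3,+4), (+3,+1) repeated.
step 7: apply (-1,+5) → (8,13)

(8,13)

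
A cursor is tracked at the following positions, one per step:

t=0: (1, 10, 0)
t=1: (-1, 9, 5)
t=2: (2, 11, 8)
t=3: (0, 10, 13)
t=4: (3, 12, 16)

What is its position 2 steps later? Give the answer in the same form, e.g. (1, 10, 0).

(4, 13, 24)

Step-to-step displacements: (-2, -1, +5), (+3, +2, +3), (-2, -1, +5), (+3, +2, +3) — a repeating cycle of length 2.
step 5: apply (-2, -1, +5) → (1, 11, 21)
step 6: apply (+3, +2, +3) → (4, 13, 24)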